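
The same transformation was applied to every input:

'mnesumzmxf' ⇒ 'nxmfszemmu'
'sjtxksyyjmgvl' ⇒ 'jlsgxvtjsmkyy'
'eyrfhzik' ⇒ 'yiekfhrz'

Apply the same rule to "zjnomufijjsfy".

Looking at the pairs, the operation is to swap each adjacent pair of characters (1↔2, 3↔4, ...), then take characters alternately from the front and the back (1st, last, 2nd, 2nd-last, ...).
Doing the same to "zjnomufijjsfy": "jyzsofnjujmfi".

jyzsofnjujmfi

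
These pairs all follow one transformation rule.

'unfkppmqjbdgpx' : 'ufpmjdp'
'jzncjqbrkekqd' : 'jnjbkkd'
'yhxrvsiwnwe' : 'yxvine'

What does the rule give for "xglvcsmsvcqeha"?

The pattern: keep every other character starting from the first (positions 1st, 3rd, 5th, ...).
"xglvcsmsvcqeha" → "xlcmvqh".

xlcmvqh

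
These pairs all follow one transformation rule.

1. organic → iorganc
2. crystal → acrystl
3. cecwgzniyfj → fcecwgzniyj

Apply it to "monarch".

cmonarh

Rule — move the last character to the front, then swap the first and last characters.
On "monarch" that produces "cmonarh".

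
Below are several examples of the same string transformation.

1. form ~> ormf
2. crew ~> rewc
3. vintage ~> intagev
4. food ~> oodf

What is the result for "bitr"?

itrb

The pattern: move the first character to the end.
So "bitr" becomes "itrb".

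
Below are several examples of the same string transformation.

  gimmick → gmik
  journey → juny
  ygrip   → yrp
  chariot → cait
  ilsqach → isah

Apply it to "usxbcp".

Rule — keep every other character starting from the first (positions 1st, 3rd, 5th, ...).
On "usxbcp" that produces "uxc".

uxc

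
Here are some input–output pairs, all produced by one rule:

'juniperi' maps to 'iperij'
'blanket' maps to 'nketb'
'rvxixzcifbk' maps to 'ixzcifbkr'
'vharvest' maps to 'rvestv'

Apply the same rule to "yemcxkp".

The transformation: move the first 3 characters to the end (rotate left by 3), then delete the last 2 characters.
For "yemcxkp", step one produces "cxkpyem"; step two turns that into "cxkpy".

cxkpy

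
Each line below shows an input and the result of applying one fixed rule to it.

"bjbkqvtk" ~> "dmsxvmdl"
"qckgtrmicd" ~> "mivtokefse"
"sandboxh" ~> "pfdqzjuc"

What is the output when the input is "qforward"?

Rule — shift every letter 2 places forward in the alphabet (wrapping around), then move the first 2 characters to the end (rotate left by 2).
For "qforward", step one produces "shqtyctf"; step two turns that into "qtyctfsh".

qtyctfsh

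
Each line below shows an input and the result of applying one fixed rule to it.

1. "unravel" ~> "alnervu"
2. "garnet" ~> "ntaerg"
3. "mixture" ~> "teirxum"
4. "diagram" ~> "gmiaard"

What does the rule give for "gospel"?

ploesg

Rule — take characters alternately from the front and the back (1st, last, 2nd, 2nd-last, ...), then swap the first and last characters.
For "gospel", step one produces "gloesp"; step two turns that into "ploesg".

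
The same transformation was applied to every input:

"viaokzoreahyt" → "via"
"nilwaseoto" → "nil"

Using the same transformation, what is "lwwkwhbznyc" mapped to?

lww

What's happening: keep only the first 3 characters.
"lwwkwhbznyc" → "lww".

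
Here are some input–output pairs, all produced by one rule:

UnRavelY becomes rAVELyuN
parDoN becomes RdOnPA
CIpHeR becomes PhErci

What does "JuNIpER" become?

niPerjU

Looking at the pairs, the operation is to move the first 2 characters to the end (rotate left by 2), then flip the case of every letter.
Applying both steps to "JuNIpER": "NIpERJu", then "niPerjU".
(Check on "parDoN": → "rDoNpa" → "RdOnPA" ✓)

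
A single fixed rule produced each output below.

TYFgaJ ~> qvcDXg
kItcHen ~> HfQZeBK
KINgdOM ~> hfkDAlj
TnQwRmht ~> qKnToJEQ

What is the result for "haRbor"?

Each output is the input with this applied: shift every letter 3 places backward in the alphabet (wrapping around), then flip the case of every letter.
On "haRbor": the first step gives "exOylo", and the second then gives "EXoYLO".

EXoYLO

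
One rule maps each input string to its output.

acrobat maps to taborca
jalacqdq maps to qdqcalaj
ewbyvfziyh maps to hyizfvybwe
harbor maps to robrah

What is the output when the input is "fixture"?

erutxif

Rule — reverse the string.
So "fixture" becomes "erutxif".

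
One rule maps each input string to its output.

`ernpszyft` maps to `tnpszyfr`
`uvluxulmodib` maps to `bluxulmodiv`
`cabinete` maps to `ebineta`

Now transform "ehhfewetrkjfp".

The rule is to delete the first character, then swap the first and last characters.
Working it through for "ehhfewetrkjfp": intermediate "hhfewetrkjfp", final "phfewetrkjfh".

phfewetrkjfh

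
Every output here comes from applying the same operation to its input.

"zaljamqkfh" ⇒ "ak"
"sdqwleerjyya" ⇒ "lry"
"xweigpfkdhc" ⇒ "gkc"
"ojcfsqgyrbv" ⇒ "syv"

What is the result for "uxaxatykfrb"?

akb

Rule — delete the first 3 characters, then keep one character in every 3, starting at position 2 (positions 2nd, 5th, 8th, ...).
"uxaxatykfrb" → "xatykfrb" → "akb".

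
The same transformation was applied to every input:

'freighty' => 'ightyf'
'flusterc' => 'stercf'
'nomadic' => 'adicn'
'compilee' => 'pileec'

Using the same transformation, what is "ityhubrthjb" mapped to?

What's happening: move the first character to the end, then delete the first 2 characters.
Applying both steps to "ityhubrthjb": "tyhubrthjbi", then "hubrthjbi".

hubrthjbi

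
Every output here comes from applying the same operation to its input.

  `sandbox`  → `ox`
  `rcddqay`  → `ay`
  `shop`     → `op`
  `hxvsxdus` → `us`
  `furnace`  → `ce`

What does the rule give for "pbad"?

The transformation: keep only the last 2 characters.
On "pbad" that produces "ad".

ad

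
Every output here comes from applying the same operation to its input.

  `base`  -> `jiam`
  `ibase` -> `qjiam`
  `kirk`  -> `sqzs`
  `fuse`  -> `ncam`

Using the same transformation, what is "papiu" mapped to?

Each output is the input with this applied: shift every letter 8 places forward in the alphabet (wrapping around).
Doing the same to "papiu": "xixqc".

xixqc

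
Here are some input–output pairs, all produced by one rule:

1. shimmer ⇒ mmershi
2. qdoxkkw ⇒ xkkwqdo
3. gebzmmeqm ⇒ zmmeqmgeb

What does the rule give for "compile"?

pilecom

In each case the input is transformed by: move the first 3 characters to the end (rotate left by 3).
For "compile" the result is "pilecom".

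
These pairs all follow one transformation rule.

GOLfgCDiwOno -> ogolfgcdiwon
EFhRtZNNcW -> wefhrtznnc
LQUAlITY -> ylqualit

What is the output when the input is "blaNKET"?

Each output is the input with this applied: move the last character to the front, then convert every letter to lowercase.
Working it through for "blaNKET": intermediate "TblaNKE", final "tblanke".

tblanke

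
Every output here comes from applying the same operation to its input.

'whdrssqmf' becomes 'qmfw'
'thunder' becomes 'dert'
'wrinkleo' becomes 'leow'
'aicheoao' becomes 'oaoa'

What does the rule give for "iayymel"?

meli

The rule is to move the first character to the end, then keep only the last 4 characters.
Applying both steps to "iayymel": "ayymeli", then "meli".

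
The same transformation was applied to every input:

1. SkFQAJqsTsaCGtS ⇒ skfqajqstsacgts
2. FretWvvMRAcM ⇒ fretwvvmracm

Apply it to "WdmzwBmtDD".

wdmzwbmtdd

The transformation: convert every letter to lowercase.
"WdmzwBmtDD" → "wdmzwbmtdd".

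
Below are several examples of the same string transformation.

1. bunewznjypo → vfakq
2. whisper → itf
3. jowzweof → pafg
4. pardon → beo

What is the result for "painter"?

In each case the input is transformed by: shift every letter 1 place forward in the alphabet (wrapping around), then keep every other character starting from the second (positions 2nd, 4th, 6th, ...).
For "painter", step one produces "qbjoufs"; step two turns that into "bof".

bof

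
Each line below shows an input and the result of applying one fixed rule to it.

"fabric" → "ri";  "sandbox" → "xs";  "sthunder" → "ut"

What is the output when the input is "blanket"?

What's happening: sort the characters into reverse alphabetical order, then keep only the first 2 characters.
On "blanket" that produces "tn".
(Check on "sthunder": → "utsrnhed" → "ut" ✓)

tn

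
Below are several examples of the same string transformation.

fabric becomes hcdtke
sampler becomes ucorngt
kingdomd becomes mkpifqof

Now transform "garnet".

Each output is the input with this applied: shift every letter 2 places forward in the alphabet (wrapping around).
For "garnet" the result is "ictpgv".

ictpgv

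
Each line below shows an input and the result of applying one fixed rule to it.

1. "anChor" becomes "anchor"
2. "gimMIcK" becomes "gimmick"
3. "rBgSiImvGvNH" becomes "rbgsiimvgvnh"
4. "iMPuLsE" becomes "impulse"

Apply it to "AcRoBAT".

The transformation: convert every letter to lowercase.
Doing the same to "AcRoBAT": "acrobat".

acrobat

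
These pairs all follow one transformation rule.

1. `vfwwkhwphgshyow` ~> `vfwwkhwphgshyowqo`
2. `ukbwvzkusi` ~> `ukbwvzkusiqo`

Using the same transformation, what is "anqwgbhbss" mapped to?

In each case the input is transformed by: append "qo".
"anqwgbhbss" → "anqwgbhbssqo".

anqwgbhbssqo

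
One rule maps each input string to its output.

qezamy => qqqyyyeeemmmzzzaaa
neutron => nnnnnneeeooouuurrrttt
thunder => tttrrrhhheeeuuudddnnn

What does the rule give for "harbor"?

The transformation: take characters alternately from the front and the back (1st, last, 2nd, 2nd-last, ...), then repeat every character 3 times.
For "harbor", step one produces "hraorb"; step two turns that into "hhhrrraaaooorrrbbb".

hhhrrraaaooorrrbbb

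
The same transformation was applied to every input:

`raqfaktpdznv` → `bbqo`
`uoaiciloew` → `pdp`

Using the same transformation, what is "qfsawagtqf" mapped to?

Looking at the pairs, the operation is to keep one character in every 3, starting at position 2 (positions 2nd, 5th, 8th, ...), then shift every letter 1 place forward in the alphabet (wrapping around).
For "qfsawagtqf" the result is "gxu".

gxu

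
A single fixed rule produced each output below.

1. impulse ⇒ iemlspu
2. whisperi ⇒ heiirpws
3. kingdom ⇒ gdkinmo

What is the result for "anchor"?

The rule is to sort the characters into alphabetical order, then swap each adjacent pair of characters (1↔2, 3↔4, ...).
Working it through for "anchor": intermediate "achnor", final "canhro".
(Check on "kingdom": → "dgikmno" → "gdkinmo" ✓)

canhro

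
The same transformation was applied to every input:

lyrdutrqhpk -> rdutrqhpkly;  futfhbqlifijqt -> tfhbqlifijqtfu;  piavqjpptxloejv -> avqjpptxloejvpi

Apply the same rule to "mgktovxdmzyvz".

Rule — move the first 2 characters to the end (rotate left by 2).
For "mgktovxdmzyvz" the result is "ktovxdmzyvzmg".

ktovxdmzyvzmg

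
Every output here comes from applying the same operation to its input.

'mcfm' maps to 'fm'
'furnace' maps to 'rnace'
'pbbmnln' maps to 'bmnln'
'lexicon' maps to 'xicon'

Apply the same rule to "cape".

pe

The rule is to delete the first 2 characters.
Applying that to "cape" gives "pe".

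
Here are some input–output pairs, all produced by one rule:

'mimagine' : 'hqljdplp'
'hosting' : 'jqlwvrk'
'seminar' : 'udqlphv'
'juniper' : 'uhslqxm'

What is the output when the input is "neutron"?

qruwxhq

What's happening: shift every letter 3 places forward in the alphabet (wrapping around), then reverse the string.
Starting from "neutron": after the first operation, "qhxwurq"; after the second, "qruwxhq".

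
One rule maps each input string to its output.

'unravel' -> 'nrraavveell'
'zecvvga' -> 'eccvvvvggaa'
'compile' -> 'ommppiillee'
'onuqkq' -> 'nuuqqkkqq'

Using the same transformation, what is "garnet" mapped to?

arrnneett

The pattern: double every character, then delete the first 3 characters.
For "garnet", step one produces "ggaarrnneett"; step two turns that into "arrnneett".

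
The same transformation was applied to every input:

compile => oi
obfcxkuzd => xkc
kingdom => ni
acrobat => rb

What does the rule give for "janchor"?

The rule is to sort the characters into reverse alphabetical order, then keep one character in every 3, starting at position 2 (positions 2nd, 5th, 8th, ...).
For "janchor", step one produces "ronjhca"; step two turns that into "oh".

oh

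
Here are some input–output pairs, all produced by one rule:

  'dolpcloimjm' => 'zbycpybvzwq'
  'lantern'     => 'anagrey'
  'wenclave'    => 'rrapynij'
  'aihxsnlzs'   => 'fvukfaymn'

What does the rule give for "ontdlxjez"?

magqykwrb

Looking at the pairs, the operation is to shift every letter 13 places forward in the alphabet (wrapping around) — i.e. ROT13, then swap the first and last characters.
For "ontdlxjez", step one produces "bagqykwrm"; step two turns that into "magqykwrb".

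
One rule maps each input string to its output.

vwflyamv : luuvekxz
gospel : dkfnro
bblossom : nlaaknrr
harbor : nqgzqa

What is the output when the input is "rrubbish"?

rgqqtaah

In each case the input is transformed by: shift every letter 1 place backward in the alphabet (wrapping around), then move the last 2 characters to the front (rotate right by 2).
"rrubbish" → "qqtaahrg" → "rgqqtaah".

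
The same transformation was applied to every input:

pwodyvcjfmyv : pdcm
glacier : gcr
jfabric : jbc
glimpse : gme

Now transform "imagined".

Rule — keep one character in every 3, starting at position 1 (positions 1st, 4th, 7th, ...).
"imagined" → "ige".

ige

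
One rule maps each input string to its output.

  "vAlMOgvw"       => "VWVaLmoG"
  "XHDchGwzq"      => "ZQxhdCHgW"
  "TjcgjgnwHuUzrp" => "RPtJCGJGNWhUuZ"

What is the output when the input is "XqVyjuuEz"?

eZxQvYJUU

Looking at the pairs, the operation is to move the last 2 characters to the front (rotate right by 2), then flip the case of every letter.
On "XqVyjuuEz" that produces "eZxQvYJUU".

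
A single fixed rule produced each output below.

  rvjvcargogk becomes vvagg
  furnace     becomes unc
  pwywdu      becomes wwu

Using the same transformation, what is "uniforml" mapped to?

nfrl

The rule is to keep every other character starting from the second (positions 2nd, 4th, 6th, ...).
"uniforml" → "nfrl".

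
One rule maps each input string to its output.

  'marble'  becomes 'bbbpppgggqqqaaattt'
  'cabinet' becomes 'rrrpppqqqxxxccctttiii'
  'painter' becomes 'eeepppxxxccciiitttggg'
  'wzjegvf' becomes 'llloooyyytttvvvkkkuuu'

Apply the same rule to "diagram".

sssxxxpppvvvgggpppbbb

In each case the input is transformed by: shift every letter 11 places backward in the alphabet (wrapping around), then repeat every character 3 times.
On "diagram": the first step gives "sxpvgpb", and the second then gives "sssxxxpppvvvgggpppbbb".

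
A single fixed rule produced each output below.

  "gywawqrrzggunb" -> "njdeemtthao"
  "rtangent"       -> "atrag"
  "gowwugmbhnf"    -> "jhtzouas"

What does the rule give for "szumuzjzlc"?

The rule is to shift every letter 13 places forward in the alphabet (wrapping around) — i.e. ROT13, then delete the first 3 characters.
For "szumuzjzlc" the result is "zhmwmyp".
(Check on "rtangent": → "egnatrag" → "atrag" ✓)

zhmwmyp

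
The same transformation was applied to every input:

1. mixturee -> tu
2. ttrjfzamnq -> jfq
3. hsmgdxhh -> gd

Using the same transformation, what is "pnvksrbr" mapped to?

Looking at the pairs, the operation is to swap each adjacent pair of characters (1↔2, 3↔4, ...), then keep one character in every 3, starting at position 3 (positions 3rd, 6th, 9th, ...).
"pnvksrbr" → "npkvrsrb" → "ks".

ks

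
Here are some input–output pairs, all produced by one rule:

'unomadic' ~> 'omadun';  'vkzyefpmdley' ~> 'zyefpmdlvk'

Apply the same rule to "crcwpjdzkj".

The rule is to delete the last 2 characters, then move the first 2 characters to the end (rotate left by 2).
Starting from "crcwpjdzkj": after the first operation, "crcwpjdz"; after the second, "cwpjdzcr".

cwpjdzcr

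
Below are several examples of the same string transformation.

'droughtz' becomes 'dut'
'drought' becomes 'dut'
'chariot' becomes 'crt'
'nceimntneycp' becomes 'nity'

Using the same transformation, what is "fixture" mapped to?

Each output is the input with this applied: keep one character in every 3, starting at position 1 (positions 1st, 4th, 7th, ...).
On "fixture" that produces "fte".

fte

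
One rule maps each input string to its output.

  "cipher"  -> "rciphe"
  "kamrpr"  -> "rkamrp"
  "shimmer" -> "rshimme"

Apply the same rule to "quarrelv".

In each case the input is transformed by: move the last character to the front.
"quarrelv" → "vquarrel".

vquarrel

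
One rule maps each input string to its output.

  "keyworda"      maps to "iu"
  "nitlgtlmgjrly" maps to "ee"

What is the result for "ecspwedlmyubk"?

aui

Each output is the input with this applied: shift every letter 2 places backward in the alphabet (wrapping around), then keep only the vowels.
For "ecspwedlmyubk", step one produces "caqnucbjkwszi"; step two turns that into "aui".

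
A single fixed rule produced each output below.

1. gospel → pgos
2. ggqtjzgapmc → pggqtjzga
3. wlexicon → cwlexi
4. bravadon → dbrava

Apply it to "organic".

The transformation: delete the last 2 characters, then move the last character to the front.
Starting from "organic": after the first operation, "organ"; after the second, "norga".

norga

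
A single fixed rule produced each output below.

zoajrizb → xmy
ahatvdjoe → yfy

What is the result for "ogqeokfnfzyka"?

The rule is to shift every letter 2 places backward in the alphabet (wrapping around), then keep only the first 3 characters.
"ogqeokfnfzyka" → "meocmidldxwiy" → "meo".

meo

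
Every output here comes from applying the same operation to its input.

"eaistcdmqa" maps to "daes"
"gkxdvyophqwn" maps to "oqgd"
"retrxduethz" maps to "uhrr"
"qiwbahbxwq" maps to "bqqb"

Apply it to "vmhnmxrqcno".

rnvn

Rule — keep one character in every 3, starting at position 1 (positions 1st, 4th, 7th, ...), then move the first 2 characters to the end (rotate left by 2).
Applying both steps to "vmhnmxrqcno": "vnrn", then "rnvn".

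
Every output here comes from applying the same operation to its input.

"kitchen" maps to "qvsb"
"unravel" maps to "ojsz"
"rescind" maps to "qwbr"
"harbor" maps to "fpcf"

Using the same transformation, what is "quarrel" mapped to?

ffsz

Each output is the input with this applied: shift every letter 12 places backward in the alphabet (wrapping around), then keep only the last 4 characters.
Working it through for "quarrel": intermediate "eioffsz", final "ffsz".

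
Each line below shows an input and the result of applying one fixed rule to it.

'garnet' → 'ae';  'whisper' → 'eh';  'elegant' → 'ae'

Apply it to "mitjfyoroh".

fh

Rule — sort the characters into alphabetical order, then keep only the first 2 characters.
Applying both steps to "mitjfyoroh": "fhijmoorty", then "fh".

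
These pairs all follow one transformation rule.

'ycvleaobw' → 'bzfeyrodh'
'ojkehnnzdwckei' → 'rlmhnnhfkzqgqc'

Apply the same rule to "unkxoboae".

xhqdnraer

In each case the input is transformed by: shift every letter 3 places forward in the alphabet (wrapping around), then take characters alternately from the front and the back (1st, last, 2nd, 2nd-last, ...).
Working it through for "unkxoboae": intermediate "xqnarerdh", final "xhqdnraer".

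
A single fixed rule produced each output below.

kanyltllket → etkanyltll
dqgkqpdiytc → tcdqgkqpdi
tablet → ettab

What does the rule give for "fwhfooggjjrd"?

rdfwhfooggj

The transformation: move the last 3 characters to the front (rotate right by 3), then delete the first character.
On "fwhfooggjjrd": the first step gives "jrdfwhfooggj", and the second then gives "rdfwhfooggj".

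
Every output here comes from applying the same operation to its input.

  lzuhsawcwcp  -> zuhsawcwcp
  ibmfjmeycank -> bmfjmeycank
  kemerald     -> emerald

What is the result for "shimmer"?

himmer

The rule is to delete the first character.
For "shimmer" the result is "himmer".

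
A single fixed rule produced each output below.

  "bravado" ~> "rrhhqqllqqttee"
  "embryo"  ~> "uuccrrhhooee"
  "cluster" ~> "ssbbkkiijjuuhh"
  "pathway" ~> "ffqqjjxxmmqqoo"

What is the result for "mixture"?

ccyynnjjkkhhuu

The transformation: double every character, then shift every letter 10 places backward in the alphabet (wrapping around).
Starting from "mixture": after the first operation, "mmiixxttuurree"; after the second, "ccyynnjjkkhhuu".
(Check on "embryo": → "eemmbbrryyoo" → "uuccrrhhooee" ✓)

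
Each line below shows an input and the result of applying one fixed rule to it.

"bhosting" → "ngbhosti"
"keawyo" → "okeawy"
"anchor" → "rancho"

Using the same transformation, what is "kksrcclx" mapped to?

What's happening: swap the front and back halves of the string, then move the first 2 characters to the end (rotate left by 2).
On "kksrcclx": the first step gives "cclxkksr", and the second then gives "lxkksrcc".

lxkksrcc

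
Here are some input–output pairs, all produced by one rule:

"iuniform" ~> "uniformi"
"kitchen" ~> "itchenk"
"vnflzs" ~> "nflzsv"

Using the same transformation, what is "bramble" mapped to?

rambleb

Each output is the input with this applied: move the first character to the end.
So "bramble" becomes "rambleb".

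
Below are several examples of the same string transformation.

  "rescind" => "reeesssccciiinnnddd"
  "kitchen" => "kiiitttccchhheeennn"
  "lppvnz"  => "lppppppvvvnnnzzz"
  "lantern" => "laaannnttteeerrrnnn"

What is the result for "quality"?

quuuaaallliiitttyyy

Rule — repeat every character 3 times, then delete the first 2 characters.
Applying both steps to "quality": "qqquuuaaallliiitttyyy", then "quuuaaallliiitttyyy".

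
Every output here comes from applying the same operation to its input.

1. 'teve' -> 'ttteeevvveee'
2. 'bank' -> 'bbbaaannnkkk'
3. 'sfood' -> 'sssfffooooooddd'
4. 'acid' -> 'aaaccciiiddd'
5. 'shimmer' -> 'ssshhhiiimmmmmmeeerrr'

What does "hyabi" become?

The transformation: repeat every character 3 times.
Applying that to "hyabi" gives "hhhyyyaaabbbiii".

hhhyyyaaabbbiii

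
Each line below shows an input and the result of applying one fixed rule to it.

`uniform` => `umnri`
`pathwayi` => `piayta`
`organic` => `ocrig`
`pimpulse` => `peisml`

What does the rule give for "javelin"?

jnaiv

The transformation: take characters alternately from the front and the back (1st, last, 2nd, 2nd-last, ...), then delete the last 2 characters.
For "javelin" the result is "jnaiv".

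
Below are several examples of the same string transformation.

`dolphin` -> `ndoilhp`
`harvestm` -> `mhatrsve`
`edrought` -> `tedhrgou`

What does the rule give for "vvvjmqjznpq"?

The transformation: swap the first and last characters, then take characters alternately from the front and the back (1st, last, 2nd, 2nd-last, ...).
"vvvjmqjznpq" → "qvvjmqjznpv" → "qvvpvnjzmjq".

qvvpvnjzmjq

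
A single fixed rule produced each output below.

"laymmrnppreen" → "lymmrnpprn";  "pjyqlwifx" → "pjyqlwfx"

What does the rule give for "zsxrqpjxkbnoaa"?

The rule is to remove every vowel.
On "zsxrqpjxkbnoaa" that produces "zsxrqpjxkbn".

zsxrqpjxkbn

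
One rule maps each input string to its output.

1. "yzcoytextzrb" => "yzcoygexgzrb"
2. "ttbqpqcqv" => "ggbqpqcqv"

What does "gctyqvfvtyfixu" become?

gcgyqvfvgyfixu

Each output is the input with this applied: replace every "t" with "g".
Applying that to "gctyqvfvtyfixu" gives "gcgyqvfvgyfixu".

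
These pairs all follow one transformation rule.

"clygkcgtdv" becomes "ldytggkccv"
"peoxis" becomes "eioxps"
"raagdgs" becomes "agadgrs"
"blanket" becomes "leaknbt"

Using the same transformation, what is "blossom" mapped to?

What's happening: take characters alternately from the front and the back (1st, last, 2nd, 2nd-last, ...), then move the first 2 characters to the end (rotate left by 2).
"blossom" → "bmlooss" → "loossbm".
(Check on "blanket": → "btleakn" → "leaknbt" ✓)

loossbm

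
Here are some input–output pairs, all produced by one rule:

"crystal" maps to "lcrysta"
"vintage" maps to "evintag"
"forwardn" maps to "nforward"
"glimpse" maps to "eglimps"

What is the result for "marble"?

What's happening: move the last character to the front.
For "marble" the result is "emarbl".

emarbl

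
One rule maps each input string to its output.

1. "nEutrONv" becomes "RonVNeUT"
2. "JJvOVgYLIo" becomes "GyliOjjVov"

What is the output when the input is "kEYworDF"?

ORdfKeyW

The rule is to flip the case of every letter, then swap the front and back halves of the string.
For "kEYworDF", step one produces "KeyWORdf"; step two turns that into "ORdfKeyW".
(Check on "nEutrONv": → "NeUTRonV" → "RonVNeUT" ✓)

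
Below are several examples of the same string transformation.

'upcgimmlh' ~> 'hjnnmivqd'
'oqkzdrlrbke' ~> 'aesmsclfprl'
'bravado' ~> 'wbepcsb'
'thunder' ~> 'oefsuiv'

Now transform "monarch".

bsdinpo

The rule is to move the first 3 characters to the end (rotate left by 3), then shift every letter 1 place forward in the alphabet (wrapping around).
Working it through for "monarch": intermediate "archmon", final "bsdinpo".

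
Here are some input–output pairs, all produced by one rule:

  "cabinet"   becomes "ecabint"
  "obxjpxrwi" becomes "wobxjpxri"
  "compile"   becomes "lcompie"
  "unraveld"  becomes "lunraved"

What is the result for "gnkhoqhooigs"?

ggnkhoqhoois

Each output is the input with this applied: move the last character to the front, then swap the first and last characters.
"gnkhoqhooigs" → "sgnkhoqhooig" → "ggnkhoqhoois".
(Check on "obxjpxrwi": → "iobxjpxrw" → "wobxjpxri" ✓)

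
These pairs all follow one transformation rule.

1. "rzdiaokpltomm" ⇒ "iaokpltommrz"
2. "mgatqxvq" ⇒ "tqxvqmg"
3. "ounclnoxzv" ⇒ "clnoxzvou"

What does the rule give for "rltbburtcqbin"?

bburtcqbinrl

The rule is to move the first 2 characters to the end (rotate left by 2), then delete the first character.
Working it through for "rltbburtcqbin": intermediate "tbburtcqbinrl", final "bburtcqbinrl".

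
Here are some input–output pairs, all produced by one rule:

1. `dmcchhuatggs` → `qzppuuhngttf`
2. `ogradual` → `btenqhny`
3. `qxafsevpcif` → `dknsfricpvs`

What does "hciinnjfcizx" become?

upvvaawspvmk

The rule is to shift every letter 13 places forward in the alphabet (wrapping around) — i.e. ROT13.
On "hciinnjfcizx" that produces "upvvaawspvmk".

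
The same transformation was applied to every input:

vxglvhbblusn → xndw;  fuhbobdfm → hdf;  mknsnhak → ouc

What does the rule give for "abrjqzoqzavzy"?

Looking at the pairs, the operation is to shift every letter 2 places forward in the alphabet (wrapping around), then keep one character in every 3, starting at position 1 (positions 1st, 4th, 7th, ...).
"abrjqzoqzavzy" → "cdtlsbqsbcxba" → "clqca".

clqca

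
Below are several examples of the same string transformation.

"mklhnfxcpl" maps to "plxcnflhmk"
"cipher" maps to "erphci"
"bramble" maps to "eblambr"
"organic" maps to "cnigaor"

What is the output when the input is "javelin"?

nliveja

Rule — swap each adjacent pair of characters (1↔2, 3↔4, ...), then reverse the string.
Starting from "javelin": after the first operation, "ajeviln"; after the second, "nliveja".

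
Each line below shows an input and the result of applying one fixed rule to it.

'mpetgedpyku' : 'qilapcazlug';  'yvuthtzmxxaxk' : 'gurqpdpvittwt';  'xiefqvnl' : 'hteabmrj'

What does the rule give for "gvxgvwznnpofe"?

acrtcrsvjjlkb

The pattern: move the last character to the front, then shift every letter 4 places backward in the alphabet (wrapping around).
On "gvxgvwznnpofe": the first step gives "egvxgvwznnpof", and the second then gives "acrtcrsvjjlkb".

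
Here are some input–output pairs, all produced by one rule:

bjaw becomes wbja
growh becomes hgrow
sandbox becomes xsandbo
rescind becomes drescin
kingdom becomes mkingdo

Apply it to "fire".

The transformation: move the last character to the front.
Doing the same to "fire": "efir".

efir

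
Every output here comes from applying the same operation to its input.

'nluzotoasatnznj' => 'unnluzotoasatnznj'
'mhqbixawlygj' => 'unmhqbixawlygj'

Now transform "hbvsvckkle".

unhbvsvckkle

The transformation: prepend "un".
So "hbvsvckkle" becomes "unhbvsvckkle".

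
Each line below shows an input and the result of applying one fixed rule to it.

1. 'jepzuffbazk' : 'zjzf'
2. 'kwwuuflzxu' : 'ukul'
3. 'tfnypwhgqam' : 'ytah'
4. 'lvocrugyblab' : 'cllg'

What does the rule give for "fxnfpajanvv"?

What's happening: keep one character in every 3, starting at position 1 (positions 1st, 4th, 7th, ...), then swap each adjacent pair of characters (1↔2, 3↔4, ...).
Applying both steps to "fxnfpajanvv": "ffjv", then "ffvj".
(Check on "tfnypwhgqam": → "tyha" → "ytah" ✓)

ffvj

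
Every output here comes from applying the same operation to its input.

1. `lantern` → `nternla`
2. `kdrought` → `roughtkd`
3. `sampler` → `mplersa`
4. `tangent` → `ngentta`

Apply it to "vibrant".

The pattern: move the first 2 characters to the end (rotate left by 2).
Doing the same to "vibrant": "brantvi".

brantvi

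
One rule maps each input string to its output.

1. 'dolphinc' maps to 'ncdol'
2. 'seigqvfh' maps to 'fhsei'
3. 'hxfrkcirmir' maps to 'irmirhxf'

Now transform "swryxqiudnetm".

In each case the input is transformed by: move the first 3 characters to the end (rotate left by 3), then delete the first 3 characters.
For "swryxqiudnetm", step one produces "yxqiudnetmswr"; step two turns that into "iudnetmswr".

iudnetmswr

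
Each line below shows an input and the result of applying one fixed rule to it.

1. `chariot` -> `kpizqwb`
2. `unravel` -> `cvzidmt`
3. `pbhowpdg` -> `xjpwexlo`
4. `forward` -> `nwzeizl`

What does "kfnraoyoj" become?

The pattern: shift every letter 8 places forward in the alphabet (wrapping around).
On "kfnraoyoj" that produces "snvziwgwr".

snvziwgwr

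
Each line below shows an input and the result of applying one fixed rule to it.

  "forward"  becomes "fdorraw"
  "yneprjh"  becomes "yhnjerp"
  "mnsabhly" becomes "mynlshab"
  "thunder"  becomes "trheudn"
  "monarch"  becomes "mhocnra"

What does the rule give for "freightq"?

fqrtehig

What's happening: take characters alternately from the front and the back (1st, last, 2nd, 2nd-last, ...).
Applying that to "freightq" gives "fqrtehig".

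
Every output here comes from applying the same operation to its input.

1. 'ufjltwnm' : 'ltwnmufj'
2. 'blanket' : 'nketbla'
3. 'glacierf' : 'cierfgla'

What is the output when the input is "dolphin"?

phindol

Looking at the pairs, the operation is to move the first 3 characters to the end (rotate left by 3).
On "dolphin" that produces "phindol".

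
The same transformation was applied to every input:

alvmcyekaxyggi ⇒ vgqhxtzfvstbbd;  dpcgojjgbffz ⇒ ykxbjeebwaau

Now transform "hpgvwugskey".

ckbqrpbnfzt

Looking at the pairs, the operation is to shift every letter 5 places backward in the alphabet (wrapping around).
Doing the same to "hpgvwugskey": "ckbqrpbnfzt".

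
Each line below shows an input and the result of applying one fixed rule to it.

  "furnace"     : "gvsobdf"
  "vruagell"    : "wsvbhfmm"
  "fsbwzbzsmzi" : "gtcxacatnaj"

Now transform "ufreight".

vgsfjhiu

The rule is to shift every letter 1 place forward in the alphabet (wrapping around).
For "ufreight" the result is "vgsfjhiu".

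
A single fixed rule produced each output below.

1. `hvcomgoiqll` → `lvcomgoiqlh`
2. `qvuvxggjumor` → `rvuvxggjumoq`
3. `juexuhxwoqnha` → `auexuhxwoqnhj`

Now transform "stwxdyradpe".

etwxdyradps

The transformation: swap the first and last characters.
On "stwxdyradpe" that produces "etwxdyradps".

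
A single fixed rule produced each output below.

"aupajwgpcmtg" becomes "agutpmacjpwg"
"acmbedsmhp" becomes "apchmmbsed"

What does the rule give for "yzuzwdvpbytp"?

ypztuyzbwpdv

The pattern: take characters alternately from the front and the back (1st, last, 2nd, 2nd-last, ...).
Applying that to "yzuzwdvpbytp" gives "ypztuyzbwpdv".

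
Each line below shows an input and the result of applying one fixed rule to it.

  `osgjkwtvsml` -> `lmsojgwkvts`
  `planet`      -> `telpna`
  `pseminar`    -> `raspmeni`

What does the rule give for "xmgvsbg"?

In each case the input is transformed by: move the last 2 characters to the front (rotate right by 2), then swap each adjacent pair of characters (1↔2, 3↔4, ...).
So "xmgvsbg" becomes "gbmxvgs".

gbmxvgs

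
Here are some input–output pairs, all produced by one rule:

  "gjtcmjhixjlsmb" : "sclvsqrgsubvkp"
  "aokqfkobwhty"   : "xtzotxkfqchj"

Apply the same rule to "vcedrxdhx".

lnmagmqge

Each output is the input with this applied: shift every letter 9 places forward in the alphabet (wrapping around), then move the first character to the end.
Applying both steps to "vcedrxdhx": "elnmagmqg", then "lnmagmqge".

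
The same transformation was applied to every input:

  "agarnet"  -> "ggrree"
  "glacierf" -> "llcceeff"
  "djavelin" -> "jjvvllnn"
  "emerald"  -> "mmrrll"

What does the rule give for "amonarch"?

mmnnrrhh

Looking at the pairs, the operation is to keep every other character starting from the second (positions 2nd, 4th, 6th, ...), then double every character.
For "amonarch", step one produces "mnrh"; step two turns that into "mmnnrrhh".
(Check on "djavelin": → "jvln" → "jjvvllnn" ✓)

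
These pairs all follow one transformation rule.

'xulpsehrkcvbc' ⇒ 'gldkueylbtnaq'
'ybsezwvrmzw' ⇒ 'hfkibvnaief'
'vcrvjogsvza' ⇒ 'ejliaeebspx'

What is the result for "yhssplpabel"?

huqnbkbjyyu

Rule — take characters alternately from the front and the back (1st, last, 2nd, 2nd-last, ...), then shift every letter 9 places forward in the alphabet (wrapping around).
For "yhssplpabel", step one produces "ylhesbsappl"; step two turns that into "huqnbkbjyyu".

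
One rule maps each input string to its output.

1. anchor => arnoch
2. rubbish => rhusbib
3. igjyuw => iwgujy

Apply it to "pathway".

pyaatwh

Each output is the input with this applied: take characters alternately from the front and the back (1st, last, 2nd, 2nd-last, ...).
"pathway" → "pyaatwh".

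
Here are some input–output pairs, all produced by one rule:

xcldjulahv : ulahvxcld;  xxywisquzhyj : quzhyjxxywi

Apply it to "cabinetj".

The pattern: swap the front and back halves of the string, then delete the last character.
Applying both steps to "cabinetj": "netjcabi", then "netjcab".

netjcab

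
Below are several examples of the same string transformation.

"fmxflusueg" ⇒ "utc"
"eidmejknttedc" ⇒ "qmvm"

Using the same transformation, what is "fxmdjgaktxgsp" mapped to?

Each output is the input with this applied: keep one character in every 3, starting at position 2 (positions 2nd, 5th, 8th, ...), then shift every letter 8 places forward in the alphabet (wrapping around).
On "fxmdjgaktxgsp" that produces "frso".

frso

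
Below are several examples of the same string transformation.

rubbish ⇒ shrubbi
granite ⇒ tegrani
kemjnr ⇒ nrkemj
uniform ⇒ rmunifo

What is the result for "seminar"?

The pattern: move the last 2 characters to the front (rotate right by 2).
Applying that to "seminar" gives "arsemin".

arsemin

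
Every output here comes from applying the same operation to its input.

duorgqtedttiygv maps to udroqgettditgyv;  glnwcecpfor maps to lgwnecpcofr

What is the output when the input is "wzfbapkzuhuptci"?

zwbfpazkhupucti

What's happening: swap each adjacent pair of characters (1↔2, 3↔4, ...).
Doing the same to "wzfbapkzuhuptci": "zwbfpazkhupucti".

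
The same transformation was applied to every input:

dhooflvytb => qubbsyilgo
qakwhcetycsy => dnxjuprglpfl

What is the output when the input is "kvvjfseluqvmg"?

xiiwsfryhdizt

What's happening: shift every letter 13 places forward in the alphabet (wrapping around) — i.e. ROT13.
On "kvvjfseluqvmg" that produces "xiiwsfryhdizt".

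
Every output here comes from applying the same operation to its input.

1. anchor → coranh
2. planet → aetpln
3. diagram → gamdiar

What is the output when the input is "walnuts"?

In each case the input is transformed by: move the last 3 characters to the front (rotate right by 3), then swap the first and last characters.
Working it through for "walnuts": intermediate "utswaln", final "ntswalu".

ntswalu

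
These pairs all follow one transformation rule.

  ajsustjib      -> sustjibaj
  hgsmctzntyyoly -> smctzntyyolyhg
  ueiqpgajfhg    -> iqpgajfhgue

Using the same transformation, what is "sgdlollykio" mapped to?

dlollykiosg

Looking at the pairs, the operation is to move the first 2 characters to the end (rotate left by 2).
"sgdlollykio" → "dlollykiosg".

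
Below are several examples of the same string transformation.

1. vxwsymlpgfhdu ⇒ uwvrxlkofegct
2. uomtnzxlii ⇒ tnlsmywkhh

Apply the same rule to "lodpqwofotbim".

kncopvnensahl

Each output is the input with this applied: shift every letter 1 place backward in the alphabet (wrapping around).
"lodpqwofotbim" → "kncopvnensahl".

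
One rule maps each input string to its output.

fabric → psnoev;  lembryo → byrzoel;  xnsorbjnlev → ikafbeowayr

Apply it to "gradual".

ytenqhn

Each output is the input with this applied: shift every letter 13 places forward in the alphabet (wrapping around) — i.e. ROT13, then move the last character to the front.
On "gradual" that produces "ytenqhn".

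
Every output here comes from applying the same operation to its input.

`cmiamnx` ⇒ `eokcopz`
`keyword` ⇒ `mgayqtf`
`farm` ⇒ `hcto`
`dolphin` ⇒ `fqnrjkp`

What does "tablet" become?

Rule — shift every letter 2 places forward in the alphabet (wrapping around).
Applying that to "tablet" gives "vcdngv".

vcdngv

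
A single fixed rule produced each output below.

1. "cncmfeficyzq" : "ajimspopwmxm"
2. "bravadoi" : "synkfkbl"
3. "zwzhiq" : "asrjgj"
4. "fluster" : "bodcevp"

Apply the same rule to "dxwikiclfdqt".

The pattern: shift every letter 10 places forward in the alphabet (wrapping around), then reverse the string.
Applying both steps to "dxwikiclfdqt": "nhgsusmvpnad", then "danpvmsusghn".
(Check on "fluster": → "pvecdob" → "bodcevp" ✓)

danpvmsusghn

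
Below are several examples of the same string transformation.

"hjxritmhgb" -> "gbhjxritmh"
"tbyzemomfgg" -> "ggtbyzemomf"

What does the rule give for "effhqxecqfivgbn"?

Rule — move the last 2 characters to the front (rotate right by 2).
So "effhqxecqfivgbn" becomes "bneffhqxecqfivg".

bneffhqxecqfivg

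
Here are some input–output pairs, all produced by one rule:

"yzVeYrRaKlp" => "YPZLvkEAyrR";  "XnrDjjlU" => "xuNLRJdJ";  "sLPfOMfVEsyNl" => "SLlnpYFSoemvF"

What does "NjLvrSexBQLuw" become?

The transformation: take characters alternately from the front and the back (1st, last, 2nd, 2nd-last, ...), then flip the case of every letter.
Working it through for "NjLvrSexBQLuw": intermediate "NwjuLLvQrBSxe", final "nWJUllVqRbsXE".

nWJUllVqRbsXE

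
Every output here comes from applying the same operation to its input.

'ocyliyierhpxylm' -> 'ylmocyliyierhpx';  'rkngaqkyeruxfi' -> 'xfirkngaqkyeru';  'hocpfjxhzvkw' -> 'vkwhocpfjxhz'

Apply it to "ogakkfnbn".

nbnogakkf

What's happening: move the last 3 characters to the front (rotate right by 3).
Applying that to "ogakkfnbn" gives "nbnogakkf".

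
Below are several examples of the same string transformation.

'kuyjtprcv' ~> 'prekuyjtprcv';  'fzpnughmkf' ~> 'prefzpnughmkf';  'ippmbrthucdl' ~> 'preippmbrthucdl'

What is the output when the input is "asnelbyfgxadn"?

preasnelbyfgxadn

What's happening: prepend "pre".
For "asnelbyfgxadn" the result is "preasnelbyfgxadn".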